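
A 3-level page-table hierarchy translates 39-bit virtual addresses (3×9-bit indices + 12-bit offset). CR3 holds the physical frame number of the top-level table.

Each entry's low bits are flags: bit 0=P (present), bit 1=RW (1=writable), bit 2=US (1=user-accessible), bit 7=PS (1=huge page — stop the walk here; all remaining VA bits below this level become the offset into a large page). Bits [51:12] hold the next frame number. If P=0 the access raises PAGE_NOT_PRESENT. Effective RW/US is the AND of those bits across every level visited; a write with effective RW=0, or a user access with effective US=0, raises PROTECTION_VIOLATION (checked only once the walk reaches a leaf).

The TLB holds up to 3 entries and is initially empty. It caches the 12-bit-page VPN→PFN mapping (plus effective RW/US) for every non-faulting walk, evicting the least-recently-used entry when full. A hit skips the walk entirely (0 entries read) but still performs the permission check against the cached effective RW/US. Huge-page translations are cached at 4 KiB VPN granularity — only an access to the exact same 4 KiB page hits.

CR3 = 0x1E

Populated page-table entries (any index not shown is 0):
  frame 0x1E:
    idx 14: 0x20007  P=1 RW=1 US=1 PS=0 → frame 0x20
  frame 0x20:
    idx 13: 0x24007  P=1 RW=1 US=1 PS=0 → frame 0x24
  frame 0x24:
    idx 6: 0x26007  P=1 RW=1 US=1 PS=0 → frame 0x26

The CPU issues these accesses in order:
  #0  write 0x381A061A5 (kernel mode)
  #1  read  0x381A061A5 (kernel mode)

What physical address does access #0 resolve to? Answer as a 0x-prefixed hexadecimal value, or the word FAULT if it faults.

Walk each access:
#0 VA=0x381A061A5 (w,kernel):
  L0 @0x1E[14] → 0x20007  P=1,RW=1,US=1,PS=0
  L1 @0x20[13] → 0x24007  P=1,RW=1,US=1,PS=0
  L2 @0x24[6] → 0x26007  P=1,RW=1,US=1,PS=0
  → PA=0x261A5  (3 entries read)
#1 VA=0x381A061A5 (r,kernel):
  TLB hit vpn=0x381A06 → PA=0x261A5

Access #0 PA: 0x261A5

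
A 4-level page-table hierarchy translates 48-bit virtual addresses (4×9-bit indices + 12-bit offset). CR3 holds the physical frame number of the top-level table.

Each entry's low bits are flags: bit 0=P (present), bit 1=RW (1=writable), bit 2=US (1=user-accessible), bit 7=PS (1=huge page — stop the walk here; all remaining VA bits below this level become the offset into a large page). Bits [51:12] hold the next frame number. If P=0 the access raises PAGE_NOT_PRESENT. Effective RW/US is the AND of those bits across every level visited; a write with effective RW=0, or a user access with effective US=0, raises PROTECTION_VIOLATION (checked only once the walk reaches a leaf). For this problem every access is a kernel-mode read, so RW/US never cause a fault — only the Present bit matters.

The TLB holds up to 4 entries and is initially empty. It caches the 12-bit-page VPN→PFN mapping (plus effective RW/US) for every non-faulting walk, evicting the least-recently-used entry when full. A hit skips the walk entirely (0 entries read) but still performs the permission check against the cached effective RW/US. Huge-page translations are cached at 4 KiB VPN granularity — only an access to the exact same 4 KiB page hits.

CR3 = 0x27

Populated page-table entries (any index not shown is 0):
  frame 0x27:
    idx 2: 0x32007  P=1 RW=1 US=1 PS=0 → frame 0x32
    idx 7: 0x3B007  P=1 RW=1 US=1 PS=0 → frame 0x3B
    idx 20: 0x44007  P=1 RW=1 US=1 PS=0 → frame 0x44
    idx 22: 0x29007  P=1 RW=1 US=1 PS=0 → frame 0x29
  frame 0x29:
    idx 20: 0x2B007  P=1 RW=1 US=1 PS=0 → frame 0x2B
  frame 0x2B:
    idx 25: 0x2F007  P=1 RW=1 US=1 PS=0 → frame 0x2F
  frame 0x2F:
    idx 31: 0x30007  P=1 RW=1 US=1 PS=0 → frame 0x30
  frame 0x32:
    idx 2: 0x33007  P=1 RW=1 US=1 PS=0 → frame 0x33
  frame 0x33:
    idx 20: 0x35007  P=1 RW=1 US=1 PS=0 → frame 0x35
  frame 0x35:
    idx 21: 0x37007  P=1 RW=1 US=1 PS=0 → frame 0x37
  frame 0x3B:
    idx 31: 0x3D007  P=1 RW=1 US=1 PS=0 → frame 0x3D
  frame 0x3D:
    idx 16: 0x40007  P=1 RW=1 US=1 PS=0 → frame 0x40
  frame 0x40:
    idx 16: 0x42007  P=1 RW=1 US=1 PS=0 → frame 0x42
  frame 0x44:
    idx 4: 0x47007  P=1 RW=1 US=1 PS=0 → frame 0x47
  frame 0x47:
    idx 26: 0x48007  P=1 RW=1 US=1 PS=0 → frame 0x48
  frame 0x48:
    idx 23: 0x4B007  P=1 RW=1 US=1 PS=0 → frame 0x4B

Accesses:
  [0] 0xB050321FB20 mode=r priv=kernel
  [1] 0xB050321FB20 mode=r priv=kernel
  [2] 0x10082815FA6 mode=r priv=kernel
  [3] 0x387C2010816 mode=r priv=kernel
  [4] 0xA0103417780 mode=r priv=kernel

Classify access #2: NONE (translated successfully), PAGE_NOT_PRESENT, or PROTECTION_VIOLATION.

Walk each access:
#0 VA=0xB050321FB20 (r,kernel):
  [0] read 0x27 idx=22: raw=0x29007 flags P=1 W=1 U=1 S=0
  [1] read 0x29 idx=20: raw=0x2B007 flags P=1 W=1 U=1 S=0
  [2] read 0x2B idx=25: raw=0x2F007 flags P=1 W=1 U=1 S=0
  [3] read 0x2F idx=31: raw=0x30007 flags P=1 W=1 U=1 S=0
  ✓ 0x30B20  — 4 lookups
#1 VA=0xB050321FB20 (r,kernel):
  TLB hit vpn=0xB050321F → PA=0x30B20
#2 VA=0x10082815FA6 (r,kernel):
  [0] read 0x27 idx=2: raw=0x32007 flags P=1 W=1 U=1 S=0
  [1] read 0x32 idx=2: raw=0x33007 flags P=1 W=1 U=1 S=0
  [2] read 0x33 idx=20: raw=0x35007 flags P=1 W=1 U=1 S=0
  [3] read 0x35 idx=21: raw=0x37007 flags P=1 W=1 U=1 S=0
  ✓ 0x37FA6  — 4 lookups
#3 VA=0x387C2010816 (r,kernel):
  [0] read 0x27 idx=7: raw=0x3B007 flags P=1 W=1 U=1 S=0
  [1] read 0x3B idx=31: raw=0x3D007 flags P=1 W=1 U=1 S=0
  [2] read 0x3D idx=16: raw=0x40007 flags P=1 W=1 U=1 S=0
  [3] read 0x40 idx=16: raw=0x42007 flags P=1 W=1 U=1 S=0
  ✓ 0x42816  — 4 lookups
#4 VA=0xA0103417780 (r,kernel):
  [0] read 0x27 idx=20: raw=0x44007 flags P=1 W=1 U=1 S=0
  [1] read 0x44 idx=4: raw=0x47007 flags P=1 W=1 U=1 S=0
  [2] read 0x47 idx=26: raw=0x48007 flags P=1 W=1 U=1 S=0
  [3] read 0x48 idx=23: raw=0x4B007 flags P=1 W=1 U=1 S=0
  ✓ 0x4B780  — 4 lookups

Access #2 fault: NONE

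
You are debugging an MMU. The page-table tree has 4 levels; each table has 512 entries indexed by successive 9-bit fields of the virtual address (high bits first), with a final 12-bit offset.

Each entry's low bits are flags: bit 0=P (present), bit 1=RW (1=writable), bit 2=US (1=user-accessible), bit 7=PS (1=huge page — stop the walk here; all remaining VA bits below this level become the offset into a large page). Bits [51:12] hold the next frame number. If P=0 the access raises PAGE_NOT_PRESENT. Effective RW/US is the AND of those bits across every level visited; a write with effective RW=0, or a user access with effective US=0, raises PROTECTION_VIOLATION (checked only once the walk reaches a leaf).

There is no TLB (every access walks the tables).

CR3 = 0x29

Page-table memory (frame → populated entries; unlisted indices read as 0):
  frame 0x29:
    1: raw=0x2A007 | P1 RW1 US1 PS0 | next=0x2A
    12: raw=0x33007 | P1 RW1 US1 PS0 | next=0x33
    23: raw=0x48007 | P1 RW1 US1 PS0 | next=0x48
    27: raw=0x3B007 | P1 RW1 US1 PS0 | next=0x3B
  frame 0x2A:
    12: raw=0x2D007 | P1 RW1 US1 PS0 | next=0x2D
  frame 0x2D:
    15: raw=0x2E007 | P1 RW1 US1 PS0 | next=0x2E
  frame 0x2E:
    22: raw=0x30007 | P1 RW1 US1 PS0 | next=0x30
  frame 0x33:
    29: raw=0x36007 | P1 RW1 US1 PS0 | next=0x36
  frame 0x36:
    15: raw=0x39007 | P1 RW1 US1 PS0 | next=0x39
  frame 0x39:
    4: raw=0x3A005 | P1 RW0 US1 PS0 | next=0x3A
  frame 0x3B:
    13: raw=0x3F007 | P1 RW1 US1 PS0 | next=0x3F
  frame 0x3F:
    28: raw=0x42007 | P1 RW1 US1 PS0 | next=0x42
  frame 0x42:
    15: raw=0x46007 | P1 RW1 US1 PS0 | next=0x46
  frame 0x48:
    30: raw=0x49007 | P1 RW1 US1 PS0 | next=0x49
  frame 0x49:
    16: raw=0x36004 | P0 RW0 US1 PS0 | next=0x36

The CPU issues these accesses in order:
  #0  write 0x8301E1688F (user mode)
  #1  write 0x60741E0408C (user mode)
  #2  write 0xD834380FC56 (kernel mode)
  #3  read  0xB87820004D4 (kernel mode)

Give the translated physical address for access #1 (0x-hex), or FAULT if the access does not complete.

Trace:
#0 VA=0x8301E1688F (w,user):
  L0: frame=0x29 idx=1 entry=0x2A007 [P=1 RW=1 US=1 PS=0]
  L1: frame=0x2A idx=12 entry=0x2D007 [P=1 RW=1 US=1 PS=0]
  L2: frame=0x2D idx=15 entry=0x2E007 [P=1 RW=1 US=1 PS=0]
  L3: frame=0x2E idx=22 entry=0x30007 [P=1 RW=1 US=1 PS=0]
  ⇒ phys 0x3088F  [4 reads]
#1 VA=0x60741E0408C (w,user):
  L0: frame=0x29 idx=12 entry=0x33007 [P=1 RW=1 US=1 PS=0]
  L1: frame=0x33 idx=29 entry=0x36007 [P=1 RW=1 US=1 PS=0]
  L2: frame=0x36 idx=15 entry=0x39007 [P=1 RW=1 US=1 PS=0]
  L3: frame=0x39 idx=4 entry=0x3A005 [P=1 RW=0 US=1 PS=0]
  ⇒ fault: PROTECTION_VIOLATION  — 4 lookups
#2 VA=0xD834380FC56 (w,kernel):
  L0: frame=0x29 idx=27 entry=0x3B007 [P=1 RW=1 US=1 PS=0]
  L1: frame=0x3B idx=13 entry=0x3F007 [P=1 RW=1 US=1 PS=0]
  L2: frame=0x3F idx=28 entry=0x42007 [P=1 RW=1 US=1 PS=0]
  L3: frame=0x42 idx=15 entry=0x46007 [P=1 RW=1 US=1 PS=0]
  ⇒ phys 0x46C56  [4 reads]
#3 VA=0xB87820004D4 (r,kernel):
  L0: frame=0x29 idx=23 entry=0x48007 [P=1 RW=1 US=1 PS=0]
  L1: frame=0x48 idx=30 entry=0x49007 [P=1 RW=1 US=1 PS=0]
  L2: frame=0x49 idx=16 entry=0x36004 [P=0 RW=0 US=1 PS=0]
  ⇒ fault: PAGE_NOT_PRESENT  — 3 lookups

Access #1 PA: FAULT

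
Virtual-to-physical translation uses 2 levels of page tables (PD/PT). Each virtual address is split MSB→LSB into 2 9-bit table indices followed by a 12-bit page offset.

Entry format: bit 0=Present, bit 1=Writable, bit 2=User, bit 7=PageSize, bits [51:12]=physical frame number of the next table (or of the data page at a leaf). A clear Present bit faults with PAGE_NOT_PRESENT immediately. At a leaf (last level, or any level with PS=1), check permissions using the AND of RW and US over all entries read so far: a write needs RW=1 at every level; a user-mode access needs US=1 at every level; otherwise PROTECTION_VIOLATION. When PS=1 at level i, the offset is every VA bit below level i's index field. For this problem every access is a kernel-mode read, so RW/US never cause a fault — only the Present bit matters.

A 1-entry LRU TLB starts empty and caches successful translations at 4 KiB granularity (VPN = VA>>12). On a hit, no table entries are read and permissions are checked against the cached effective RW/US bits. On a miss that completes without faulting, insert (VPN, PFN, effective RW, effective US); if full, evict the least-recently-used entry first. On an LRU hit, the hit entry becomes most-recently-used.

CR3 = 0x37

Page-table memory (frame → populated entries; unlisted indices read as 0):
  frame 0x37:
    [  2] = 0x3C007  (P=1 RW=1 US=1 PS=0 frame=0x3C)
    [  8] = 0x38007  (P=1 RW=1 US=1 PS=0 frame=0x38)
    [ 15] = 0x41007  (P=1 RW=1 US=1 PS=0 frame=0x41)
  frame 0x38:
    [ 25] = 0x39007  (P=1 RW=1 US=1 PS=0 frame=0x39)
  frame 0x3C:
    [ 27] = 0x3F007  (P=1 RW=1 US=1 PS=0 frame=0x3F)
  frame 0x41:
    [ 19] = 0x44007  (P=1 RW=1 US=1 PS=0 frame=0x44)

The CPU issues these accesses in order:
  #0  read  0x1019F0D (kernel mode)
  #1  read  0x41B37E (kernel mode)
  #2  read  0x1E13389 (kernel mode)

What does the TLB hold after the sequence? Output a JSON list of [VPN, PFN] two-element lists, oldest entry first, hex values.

Walk each access:
#0 VA=0x1019F0D (r,kernel):
  [0] read 0x37 idx=8: raw=0x38007 flags P=1 W=1 U=1 S=0
  [1] read 0x38 idx=25: raw=0x39007 flags P=1 W=1 U=1 S=0
  → PA=0x39F0D  (2 entries read)
#1 VA=0x41B37E (r,kernel):
  [0] read 0x37 idx=2: raw=0x3C007 flags P=1 W=1 U=1 S=0
  [1] read 0x3C idx=27: raw=0x3F007 flags P=1 W=1 U=1 S=0
  → PA=0x3F37E  (2 entries read)
#2 VA=0x1E13389 (r,kernel):
  [0] read 0x37 idx=15: raw=0x41007 flags P=1 W=1 U=1 S=0
  [1] read 0x41 idx=19: raw=0x44007 flags P=1 W=1 U=1 S=0
  → PA=0x44389  (2 entries read)

TLB: [["0x1E13", "0x44"]]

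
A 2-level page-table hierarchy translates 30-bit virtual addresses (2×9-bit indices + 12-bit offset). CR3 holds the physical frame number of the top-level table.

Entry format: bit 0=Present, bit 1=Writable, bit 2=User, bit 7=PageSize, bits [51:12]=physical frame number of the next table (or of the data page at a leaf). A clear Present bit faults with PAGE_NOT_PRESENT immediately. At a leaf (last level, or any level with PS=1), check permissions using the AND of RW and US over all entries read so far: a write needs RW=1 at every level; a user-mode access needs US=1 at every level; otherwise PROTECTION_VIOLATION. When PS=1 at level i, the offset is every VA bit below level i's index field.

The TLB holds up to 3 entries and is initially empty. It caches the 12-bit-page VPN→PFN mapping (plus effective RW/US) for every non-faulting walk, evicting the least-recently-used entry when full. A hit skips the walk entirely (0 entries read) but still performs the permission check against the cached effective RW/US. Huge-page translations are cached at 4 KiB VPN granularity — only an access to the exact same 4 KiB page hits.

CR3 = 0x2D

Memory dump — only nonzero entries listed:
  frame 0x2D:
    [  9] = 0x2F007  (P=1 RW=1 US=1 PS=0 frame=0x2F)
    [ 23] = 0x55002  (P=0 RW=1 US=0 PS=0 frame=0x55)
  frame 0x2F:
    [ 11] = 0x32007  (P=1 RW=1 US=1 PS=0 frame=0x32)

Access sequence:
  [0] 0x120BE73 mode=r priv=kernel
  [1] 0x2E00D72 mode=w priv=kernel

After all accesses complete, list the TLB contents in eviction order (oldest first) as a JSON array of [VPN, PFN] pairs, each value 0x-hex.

Walk each access:
#0 VA=0x120BE73 (r,kernel):
  [0] read 0x2D idx=9: raw=0x2F007 flags P=1 W=1 U=1 S=0
  [1] read 0x2F idx=11: raw=0x32007 flags P=1 W=1 U=1 S=0
  ✓ 0x32E73  — 2 lookups
#1 VA=0x2E00D72 (w,kernel):
  [0] read 0x2D idx=23: raw=0x55002 flags P=0 W=1 U=0 S=0
  ✗ PAGE_NOT_PRESENT  [1 reads]

TLB: [["0x120B", "0x32"]]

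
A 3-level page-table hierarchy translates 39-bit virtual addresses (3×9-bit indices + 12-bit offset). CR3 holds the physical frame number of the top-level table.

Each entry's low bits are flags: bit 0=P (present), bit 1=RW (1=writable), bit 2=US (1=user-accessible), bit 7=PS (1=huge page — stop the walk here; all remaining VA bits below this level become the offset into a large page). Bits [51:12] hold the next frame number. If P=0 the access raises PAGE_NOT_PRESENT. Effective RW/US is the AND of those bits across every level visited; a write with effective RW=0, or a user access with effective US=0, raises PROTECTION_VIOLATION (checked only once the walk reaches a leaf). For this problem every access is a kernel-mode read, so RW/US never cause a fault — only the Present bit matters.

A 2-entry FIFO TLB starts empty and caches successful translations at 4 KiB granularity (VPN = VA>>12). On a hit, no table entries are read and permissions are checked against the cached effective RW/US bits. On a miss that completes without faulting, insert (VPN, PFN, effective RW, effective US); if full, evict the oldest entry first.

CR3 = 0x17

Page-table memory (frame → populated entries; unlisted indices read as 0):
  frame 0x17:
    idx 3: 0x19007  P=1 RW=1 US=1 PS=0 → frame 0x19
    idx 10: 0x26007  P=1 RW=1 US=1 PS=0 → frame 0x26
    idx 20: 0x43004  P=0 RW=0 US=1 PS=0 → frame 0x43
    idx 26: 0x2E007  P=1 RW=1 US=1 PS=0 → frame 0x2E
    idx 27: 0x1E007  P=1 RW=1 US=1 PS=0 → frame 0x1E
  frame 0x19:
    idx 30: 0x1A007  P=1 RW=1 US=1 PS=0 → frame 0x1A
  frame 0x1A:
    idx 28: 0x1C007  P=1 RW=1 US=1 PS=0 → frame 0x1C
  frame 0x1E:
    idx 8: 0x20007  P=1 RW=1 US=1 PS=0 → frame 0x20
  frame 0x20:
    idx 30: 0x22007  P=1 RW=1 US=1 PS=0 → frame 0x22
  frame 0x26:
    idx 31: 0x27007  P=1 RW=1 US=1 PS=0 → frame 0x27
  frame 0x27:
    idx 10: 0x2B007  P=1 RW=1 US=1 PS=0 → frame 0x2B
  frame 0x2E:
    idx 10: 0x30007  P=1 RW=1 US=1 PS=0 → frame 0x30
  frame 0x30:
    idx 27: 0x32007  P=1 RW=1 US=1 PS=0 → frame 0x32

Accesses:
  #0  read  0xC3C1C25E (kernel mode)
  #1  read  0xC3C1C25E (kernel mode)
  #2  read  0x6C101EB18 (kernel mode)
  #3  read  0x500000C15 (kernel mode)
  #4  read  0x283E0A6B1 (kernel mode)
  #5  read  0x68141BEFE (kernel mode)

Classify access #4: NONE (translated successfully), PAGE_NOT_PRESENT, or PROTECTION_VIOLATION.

Trace:
#0 VA=0xC3C1C25E (r,kernel):
  L0 @0x17[3] → 0x19007  P=1,RW=1,US=1,PS=0
  L1 @0x19[30] → 0x1A007  P=1,RW=1,US=1,PS=0
  L2 @0x1A[28] → 0x1C007  P=1,RW=1,US=1,PS=0
  → PA=0x1C25E  (3 entries read)
#1 VA=0xC3C1C25E (r,kernel):
  TLB hit vpn=0xC3C1C → PA=0x1C25E
#2 VA=0x6C101EB18 (r,kernel):
  L0 @0x17[27] → 0x1E007  P=1,RW=1,US=1,PS=0
  L1 @0x1E[8] → 0x20007  P=1,RW=1,US=1,PS=0
  L2 @0x20[30] → 0x22007  P=1,RW=1,US=1,PS=0
  → PA=0x22B18  (3 entries read)
#3 VA=0x500000C15 (r,kernel):
  L0 @0x17[20] → 0x43004  P=0,RW=0,US=1,PS=0
  ⇒ fault: PAGE_NOT_PRESENT  — 1 lookups
#4 VA=0x283E0A6B1 (r,kernel):
  L0 @0x17[10] → 0x26007  P=1,RW=1,US=1,PS=0
  L1 @0x26[31] → 0x27007  P=1,RW=1,US=1,PS=0
  L2 @0x27[10] → 0x2B007  P=1,RW=1,US=1,PS=0
  → PA=0x2B6B1  (3 entries read)
#5 VA=0x68141BEFE (r,kernel):
  L0 @0x17[26] → 0x2E007  P=1,RW=1,US=1,PS=0
  L1 @0x2E[10] → 0x30007  P=1,RW=1,US=1,PS=0
  L2 @0x30[27] → 0x32007  P=1,RW=1,US=1,PS=0
  → PA=0x32EFE  (3 entries read)

Access #4 fault: NONE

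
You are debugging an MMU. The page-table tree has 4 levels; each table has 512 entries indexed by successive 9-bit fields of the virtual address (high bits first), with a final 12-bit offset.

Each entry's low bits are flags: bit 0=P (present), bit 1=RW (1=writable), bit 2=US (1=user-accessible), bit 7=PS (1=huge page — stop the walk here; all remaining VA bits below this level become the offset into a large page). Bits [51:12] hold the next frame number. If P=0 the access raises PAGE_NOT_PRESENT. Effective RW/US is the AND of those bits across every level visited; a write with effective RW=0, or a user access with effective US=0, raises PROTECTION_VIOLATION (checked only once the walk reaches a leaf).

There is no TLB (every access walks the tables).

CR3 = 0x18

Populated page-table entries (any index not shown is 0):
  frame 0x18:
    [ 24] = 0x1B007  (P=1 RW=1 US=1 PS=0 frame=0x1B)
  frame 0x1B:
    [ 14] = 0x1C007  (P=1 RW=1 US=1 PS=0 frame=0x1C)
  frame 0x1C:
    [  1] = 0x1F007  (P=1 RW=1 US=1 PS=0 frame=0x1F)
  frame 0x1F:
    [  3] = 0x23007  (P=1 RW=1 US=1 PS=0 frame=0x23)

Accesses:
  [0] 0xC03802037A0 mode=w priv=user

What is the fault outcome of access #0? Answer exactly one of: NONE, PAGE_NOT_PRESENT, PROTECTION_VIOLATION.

Trace:
#0 VA=0xC03802037A0 (w,user):
  lvl0: tbl 0x18, slot 24 ⇒ 0x1B007 (P1/RW1/US1/PS0)
  lvl1: tbl 0x1B, slot 14 ⇒ 0x1C007 (P1/RW1/US1/PS0)
  lvl2: tbl 0x1C, slot 1 ⇒ 0x1F007 (P1/RW1/US1/PS0)
  lvl3: tbl 0x1F, slot 3 ⇒ 0x23007 (P1/RW1/US1/PS0)
  ✓ 0x237A0  — 4 lookups

Access #0 fault: NONE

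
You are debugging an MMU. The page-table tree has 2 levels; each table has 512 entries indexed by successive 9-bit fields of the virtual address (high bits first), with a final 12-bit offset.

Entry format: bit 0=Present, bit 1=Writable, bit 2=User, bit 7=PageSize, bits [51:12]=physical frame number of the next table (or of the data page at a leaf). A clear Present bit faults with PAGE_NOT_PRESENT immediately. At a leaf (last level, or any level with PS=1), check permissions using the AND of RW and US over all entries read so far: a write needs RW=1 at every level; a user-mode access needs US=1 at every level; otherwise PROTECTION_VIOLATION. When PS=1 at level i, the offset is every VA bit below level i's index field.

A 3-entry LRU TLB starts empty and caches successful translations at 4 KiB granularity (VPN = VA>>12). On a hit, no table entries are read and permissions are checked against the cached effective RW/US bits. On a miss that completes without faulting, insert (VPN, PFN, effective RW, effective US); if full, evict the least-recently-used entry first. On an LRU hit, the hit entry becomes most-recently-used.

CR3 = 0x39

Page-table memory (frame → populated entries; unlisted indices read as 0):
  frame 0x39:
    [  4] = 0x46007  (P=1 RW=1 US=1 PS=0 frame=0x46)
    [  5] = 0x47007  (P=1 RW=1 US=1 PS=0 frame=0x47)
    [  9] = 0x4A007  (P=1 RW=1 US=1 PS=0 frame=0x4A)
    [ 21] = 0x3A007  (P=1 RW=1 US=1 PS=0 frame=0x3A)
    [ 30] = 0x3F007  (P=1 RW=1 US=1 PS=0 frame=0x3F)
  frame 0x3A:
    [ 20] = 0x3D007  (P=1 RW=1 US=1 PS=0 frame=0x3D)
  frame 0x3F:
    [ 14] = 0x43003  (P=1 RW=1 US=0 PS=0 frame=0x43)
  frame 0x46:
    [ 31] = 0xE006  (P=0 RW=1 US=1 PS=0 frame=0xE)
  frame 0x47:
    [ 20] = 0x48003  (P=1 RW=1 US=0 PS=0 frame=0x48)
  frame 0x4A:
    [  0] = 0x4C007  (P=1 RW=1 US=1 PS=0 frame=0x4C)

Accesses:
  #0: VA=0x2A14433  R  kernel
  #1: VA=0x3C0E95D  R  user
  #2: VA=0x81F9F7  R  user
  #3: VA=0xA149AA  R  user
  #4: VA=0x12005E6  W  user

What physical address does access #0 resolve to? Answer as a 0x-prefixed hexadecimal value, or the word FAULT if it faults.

Walk each access:
#0 VA=0x2A14433 (r,kernel):
  lvl0: tbl 0x39, slot 21 ⇒ 0x3A007 (P1/RW1/US1/PS0)
  lvl1: tbl 0x3A, slot 20 ⇒ 0x3D007 (P1/RW1/US1/PS0)
  ✓ 0x3D433  — 2 lookups
#1 VA=0x3C0E95D (r,user):
  lvl0: tbl 0x39, slot 30 ⇒ 0x3F007 (P1/RW1/US1/PS0)
  lvl1: tbl 0x3F, slot 14 ⇒ 0x43003 (P1/RW1/US0/PS0)
  ✗ PROTECTION_VIOLATION  [2 reads]
#2 VA=0x81F9F7 (r,user):
  lvl0: tbl 0x39, slot 4 ⇒ 0x46007 (P1/RW1/US1/PS0)
  lvl1: tbl 0x46, slot 31 ⇒ 0xE006 (P0/RW1/US1/PS0)
  ✗ PAGE_NOT_PRESENT  [2 reads]
#3 VA=0xA149AA (r,user):
  lvl0: tbl 0x39, slot 5 ⇒ 0x47007 (P1/RW1/US1/PS0)
  lvl1: tbl 0x47, slot 20 ⇒ 0x48003 (P1/RW1/US0/PS0)
  ✗ PROTECTION_VIOLATION  [2 reads]
#4 VA=0x12005E6 (w,user):
  lvl0: tbl 0x39, slot 9 ⇒ 0x4A007 (P1/RW1/US1/PS0)
  lvl1: tbl 0x4A, slot 0 ⇒ 0x4C007 (P1/RW1/US1/PS0)
  ✓ 0x4C5E6  — 2 lookups

Access #0 PA: 0x3D433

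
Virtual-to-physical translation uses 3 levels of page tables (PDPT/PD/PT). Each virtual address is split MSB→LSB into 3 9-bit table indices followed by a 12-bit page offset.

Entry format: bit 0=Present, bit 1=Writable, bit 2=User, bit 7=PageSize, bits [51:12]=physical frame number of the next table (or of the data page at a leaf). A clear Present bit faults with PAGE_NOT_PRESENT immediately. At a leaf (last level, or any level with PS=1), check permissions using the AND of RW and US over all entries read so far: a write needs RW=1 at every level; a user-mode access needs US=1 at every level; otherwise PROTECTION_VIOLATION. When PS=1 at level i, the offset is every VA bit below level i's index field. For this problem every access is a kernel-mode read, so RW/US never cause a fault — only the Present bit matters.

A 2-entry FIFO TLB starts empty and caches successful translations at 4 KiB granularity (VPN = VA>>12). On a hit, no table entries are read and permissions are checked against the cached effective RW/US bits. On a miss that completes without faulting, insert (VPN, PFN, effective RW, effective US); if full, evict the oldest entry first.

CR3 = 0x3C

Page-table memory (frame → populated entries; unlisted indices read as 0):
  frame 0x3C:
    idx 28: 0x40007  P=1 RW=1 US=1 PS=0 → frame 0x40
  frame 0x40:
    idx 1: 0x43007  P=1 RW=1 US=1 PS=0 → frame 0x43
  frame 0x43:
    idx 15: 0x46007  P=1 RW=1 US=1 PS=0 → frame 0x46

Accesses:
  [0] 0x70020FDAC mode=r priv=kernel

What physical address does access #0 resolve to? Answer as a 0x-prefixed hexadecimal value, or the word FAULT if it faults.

Trace:
#0 VA=0x70020FDAC (r,kernel):
  L0 @0x3C[28] → 0x40007  P=1,RW=1,US=1,PS=0
  L1 @0x40[1] → 0x43007  P=1,RW=1,US=1,PS=0
  L2 @0x43[15] → 0x46007  P=1,RW=1,US=1,PS=0
  ✓ 0x46DAC  — 3 lookups

Access #0 PA: 0x46DAC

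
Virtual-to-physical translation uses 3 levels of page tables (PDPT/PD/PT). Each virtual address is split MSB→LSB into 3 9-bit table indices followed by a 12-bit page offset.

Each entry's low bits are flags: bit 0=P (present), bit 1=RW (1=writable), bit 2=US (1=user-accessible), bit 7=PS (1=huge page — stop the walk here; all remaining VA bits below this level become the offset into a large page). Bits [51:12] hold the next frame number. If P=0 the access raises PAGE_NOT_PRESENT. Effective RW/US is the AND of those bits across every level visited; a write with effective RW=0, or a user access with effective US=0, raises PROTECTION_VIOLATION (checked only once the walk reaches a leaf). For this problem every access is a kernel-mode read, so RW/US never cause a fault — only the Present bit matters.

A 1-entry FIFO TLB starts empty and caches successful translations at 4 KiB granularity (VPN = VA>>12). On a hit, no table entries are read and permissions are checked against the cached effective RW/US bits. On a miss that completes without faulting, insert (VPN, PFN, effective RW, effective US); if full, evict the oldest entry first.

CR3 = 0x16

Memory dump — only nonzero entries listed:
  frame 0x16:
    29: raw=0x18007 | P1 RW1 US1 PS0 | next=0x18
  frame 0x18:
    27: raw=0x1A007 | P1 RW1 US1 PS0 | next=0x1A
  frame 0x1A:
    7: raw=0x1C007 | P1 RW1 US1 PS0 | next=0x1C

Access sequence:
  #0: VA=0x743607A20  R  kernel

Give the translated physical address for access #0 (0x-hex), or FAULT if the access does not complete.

Per-access translation:
#0 VA=0x743607A20 (r,kernel):
  L0 @0x16[29] → 0x18007  P=1,RW=1,US=1,PS=0
  L1 @0x18[27] → 0x1A007  P=1,RW=1,US=1,PS=0
  L2 @0x1A[7] → 0x1C007  P=1,RW=1,US=1,PS=0
  → PA=0x1CA20  (3 entries read)

Access #0 PA: 0x1CA20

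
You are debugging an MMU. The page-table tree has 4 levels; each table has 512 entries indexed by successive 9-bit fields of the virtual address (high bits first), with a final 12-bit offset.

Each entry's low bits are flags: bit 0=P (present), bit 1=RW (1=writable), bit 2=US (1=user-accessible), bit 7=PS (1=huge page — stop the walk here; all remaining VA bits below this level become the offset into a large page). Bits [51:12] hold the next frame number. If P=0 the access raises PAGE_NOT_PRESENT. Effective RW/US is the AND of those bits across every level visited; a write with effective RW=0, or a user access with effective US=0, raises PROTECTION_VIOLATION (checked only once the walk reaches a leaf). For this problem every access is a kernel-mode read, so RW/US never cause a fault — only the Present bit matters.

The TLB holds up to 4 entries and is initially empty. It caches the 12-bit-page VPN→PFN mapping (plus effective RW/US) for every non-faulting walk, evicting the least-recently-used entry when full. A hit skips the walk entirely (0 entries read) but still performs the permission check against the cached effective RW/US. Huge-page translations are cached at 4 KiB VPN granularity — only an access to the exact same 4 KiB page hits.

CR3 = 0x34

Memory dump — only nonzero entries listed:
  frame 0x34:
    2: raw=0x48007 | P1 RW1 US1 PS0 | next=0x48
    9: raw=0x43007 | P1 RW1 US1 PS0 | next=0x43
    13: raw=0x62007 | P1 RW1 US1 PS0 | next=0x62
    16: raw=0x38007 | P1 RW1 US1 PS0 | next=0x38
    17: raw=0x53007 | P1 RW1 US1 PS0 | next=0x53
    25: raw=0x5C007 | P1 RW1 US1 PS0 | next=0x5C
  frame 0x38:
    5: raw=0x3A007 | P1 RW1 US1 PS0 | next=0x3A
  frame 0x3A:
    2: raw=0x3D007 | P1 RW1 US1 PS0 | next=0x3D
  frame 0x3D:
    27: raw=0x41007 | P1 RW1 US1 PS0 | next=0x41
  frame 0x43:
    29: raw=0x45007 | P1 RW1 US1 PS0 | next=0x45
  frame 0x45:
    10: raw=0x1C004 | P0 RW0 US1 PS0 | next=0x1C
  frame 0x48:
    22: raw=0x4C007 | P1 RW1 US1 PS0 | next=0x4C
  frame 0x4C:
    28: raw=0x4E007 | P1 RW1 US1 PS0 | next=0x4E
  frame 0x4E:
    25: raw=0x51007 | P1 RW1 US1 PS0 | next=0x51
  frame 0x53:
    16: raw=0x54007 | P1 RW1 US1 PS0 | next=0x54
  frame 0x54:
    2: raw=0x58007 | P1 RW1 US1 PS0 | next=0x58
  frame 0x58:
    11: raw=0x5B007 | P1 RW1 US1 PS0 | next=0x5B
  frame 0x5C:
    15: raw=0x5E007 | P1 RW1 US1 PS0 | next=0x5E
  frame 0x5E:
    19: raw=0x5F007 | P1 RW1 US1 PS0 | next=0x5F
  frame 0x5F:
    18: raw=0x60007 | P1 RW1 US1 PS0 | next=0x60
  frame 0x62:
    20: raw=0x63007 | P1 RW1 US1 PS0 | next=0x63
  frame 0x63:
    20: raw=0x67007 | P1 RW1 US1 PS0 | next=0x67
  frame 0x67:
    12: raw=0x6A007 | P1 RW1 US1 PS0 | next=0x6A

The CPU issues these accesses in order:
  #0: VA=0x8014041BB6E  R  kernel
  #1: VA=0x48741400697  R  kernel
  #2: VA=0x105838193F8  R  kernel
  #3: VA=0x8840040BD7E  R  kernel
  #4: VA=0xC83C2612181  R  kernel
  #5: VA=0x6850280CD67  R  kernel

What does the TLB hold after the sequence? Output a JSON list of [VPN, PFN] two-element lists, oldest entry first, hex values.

Walk each access:
#0 VA=0x8014041BB6E (r,kernel):
  L0 @0x34[16] → 0x38007  P=1,RW=1,US=1,PS=0
  L1 @0x38[5] → 0x3A007  P=1,RW=1,US=1,PS=0
  L2 @0x3A[2] → 0x3D007  P=1,RW=1,US=1,PS=0
  L3 @0x3D[27] → 0x41007  P=1,RW=1,US=1,PS=0
  ✓ 0x41B6E  — 4 lookups
#1 VA=0x48741400697 (r,kernel):
  L0 @0x34[9] → 0x43007  P=1,RW=1,US=1,PS=0
  L1 @0x43[29] → 0x45007  P=1,RW=1,US=1,PS=0
  L2 @0x45[10] → 0x1C004  P=0,RW=0,US=1,PS=0
  → PAGE_NOT_PRESENT  (3 entries read)
#2 VA=0x105838193F8 (r,kernel):
  L0 @0x34[2] → 0x48007  P=1,RW=1,US=1,PS=0
  L1 @0x48[22] → 0x4C007  P=1,RW=1,US=1,PS=0
  L2 @0x4C[28] → 0x4E007  P=1,RW=1,US=1,PS=0
  L3 @0x4E[25] → 0x51007  P=1,RW=1,US=1,PS=0
  ✓ 0x513F8  — 4 lookups
#3 VA=0x8840040BD7E (r,kernel):
  L0 @0x34[17] → 0x53007  P=1,RW=1,US=1,PS=0
  L1 @0x53[16] → 0x54007  P=1,RW=1,US=1,PS=0
  L2 @0x54[2] → 0x58007  P=1,RW=1,US=1,PS=0
  L3 @0x58[11] → 0x5B007  P=1,RW=1,US=1,PS=0
  ✓ 0x5BD7E  — 4 lookups
#4 VA=0xC83C2612181 (r,kernel):
  L0 @0x34[25] → 0x5C007  P=1,RW=1,US=1,PS=0
  L1 @0x5C[15] → 0x5E007  P=1,RW=1,US=1,PS=0
  L2 @0x5E[19] → 0x5F007  P=1,RW=1,US=1,PS=0
  L3 @0x5F[18] → 0x60007  P=1,RW=1,US=1,PS=0
  ✓ 0x60181  — 4 lookups
#5 VA=0x6850280CD67 (r,kernel):
  L0 @0x34[13] → 0x62007  P=1,RW=1,US=1,PS=0
  L1 @0x62[20] → 0x63007  P=1,RW=1,US=1,PS=0
  L2 @0x63[20] → 0x67007  P=1,RW=1,US=1,PS=0
  L3 @0x67[12] → 0x6A007  P=1,RW=1,US=1,PS=0
  ✓ 0x6AD67  — 4 lookups

TLB: [["0x10583819", "0x51"], ["0x8840040B", "0x5B"], ["0xC83C2612", "0x60"], ["0x6850280C", "0x6A"]]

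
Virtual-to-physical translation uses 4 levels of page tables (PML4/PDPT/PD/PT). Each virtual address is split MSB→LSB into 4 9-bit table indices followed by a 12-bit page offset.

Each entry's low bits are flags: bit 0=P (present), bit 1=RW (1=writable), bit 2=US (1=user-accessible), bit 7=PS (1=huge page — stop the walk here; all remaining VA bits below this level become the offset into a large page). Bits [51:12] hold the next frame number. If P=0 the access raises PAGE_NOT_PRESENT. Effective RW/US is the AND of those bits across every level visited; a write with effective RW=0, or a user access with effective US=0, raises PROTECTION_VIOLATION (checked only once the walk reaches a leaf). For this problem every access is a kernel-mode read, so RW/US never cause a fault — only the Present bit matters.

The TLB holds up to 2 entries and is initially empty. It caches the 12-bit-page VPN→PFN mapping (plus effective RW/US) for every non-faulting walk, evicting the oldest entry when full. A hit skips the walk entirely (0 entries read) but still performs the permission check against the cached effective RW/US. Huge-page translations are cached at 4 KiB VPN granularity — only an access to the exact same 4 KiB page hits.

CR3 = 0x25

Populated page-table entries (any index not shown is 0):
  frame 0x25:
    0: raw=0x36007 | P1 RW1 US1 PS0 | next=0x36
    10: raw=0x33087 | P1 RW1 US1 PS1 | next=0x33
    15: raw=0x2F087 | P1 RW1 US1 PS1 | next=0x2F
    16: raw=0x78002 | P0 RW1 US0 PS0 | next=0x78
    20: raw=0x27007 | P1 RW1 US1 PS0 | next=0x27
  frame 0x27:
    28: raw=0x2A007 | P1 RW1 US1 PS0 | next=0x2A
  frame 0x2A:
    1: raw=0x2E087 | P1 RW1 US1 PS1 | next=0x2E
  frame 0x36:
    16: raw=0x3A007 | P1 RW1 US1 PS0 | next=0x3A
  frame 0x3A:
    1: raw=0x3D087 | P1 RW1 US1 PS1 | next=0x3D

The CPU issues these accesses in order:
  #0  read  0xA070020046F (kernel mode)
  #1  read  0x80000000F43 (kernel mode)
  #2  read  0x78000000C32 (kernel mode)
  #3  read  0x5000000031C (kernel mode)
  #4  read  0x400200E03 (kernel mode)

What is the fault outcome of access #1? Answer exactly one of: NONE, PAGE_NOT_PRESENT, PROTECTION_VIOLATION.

Trace:
#0 VA=0xA070020046F (r,kernel):
  L0 @0x25[20] → 0x27007  P=1,RW=1,US=1,PS=0
  L1 @0x27[28] → 0x2A007  P=1,RW=1,US=1,PS=0
  L2 @0x2A[1] → 0x2E087  P=1,RW=1,US=1,PS=1
  ✓ 0x2E46F (huge @L2)  — 3 lookups
#1 VA=0x80000000F43 (r,kernel):
  L0 @0x25[16] → 0x78002  P=0,RW=1,US=0,PS=0
  ⇒ fault: PAGE_NOT_PRESENT  — 1 lookups
#2 VA=0x78000000C32 (r,kernel):
  L0 @0x25[15] → 0x2F087  P=1,RW=1,US=1,PS=1
  ✓ 0x2FC32 (huge @L0)  — 1 lookups
#3 VA=0x5000000031C (r,kernel):
  L0 @0x25[10] → 0x33087  P=1,RW=1,US=1,PS=1
  ✓ 0x3331C (huge @L0)  — 1 lookups
#4 VA=0x400200E03 (r,kernel):
  L0 @0x25[0] → 0x36007  P=1,RW=1,US=1,PS=0
  L1 @0x36[16] → 0x3A007  P=1,RW=1,US=1,PS=0
  L2 @0x3A[1] → 0x3D087  P=1,RW=1,US=1,PS=1
  ✓ 0x3DE03 (huge @L2)  — 3 lookups

Access #1 fault: PAGE_NOT_PRESENT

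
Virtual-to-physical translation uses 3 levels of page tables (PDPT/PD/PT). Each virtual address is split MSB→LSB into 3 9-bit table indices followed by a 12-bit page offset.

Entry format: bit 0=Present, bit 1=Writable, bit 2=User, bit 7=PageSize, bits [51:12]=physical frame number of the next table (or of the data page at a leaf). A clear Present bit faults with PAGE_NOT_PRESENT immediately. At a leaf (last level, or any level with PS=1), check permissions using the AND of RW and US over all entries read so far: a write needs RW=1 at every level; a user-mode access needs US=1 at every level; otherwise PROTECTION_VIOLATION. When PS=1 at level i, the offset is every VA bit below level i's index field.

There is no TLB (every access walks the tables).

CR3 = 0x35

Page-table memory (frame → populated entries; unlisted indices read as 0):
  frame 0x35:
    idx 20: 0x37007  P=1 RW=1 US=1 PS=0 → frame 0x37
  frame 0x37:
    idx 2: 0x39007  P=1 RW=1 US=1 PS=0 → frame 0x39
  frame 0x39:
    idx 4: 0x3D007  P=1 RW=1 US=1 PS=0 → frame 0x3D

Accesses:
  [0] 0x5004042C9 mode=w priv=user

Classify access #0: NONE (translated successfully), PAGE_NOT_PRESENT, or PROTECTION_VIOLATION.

Per-access translation:
#0 VA=0x5004042C9 (w,user):
  [0] read 0x35 idx=20: raw=0x37007 flags P=1 W=1 U=1 S=0
  [1] read 0x37 idx=2: raw=0x39007 flags P=1 W=1 U=1 S=0
  [2] read 0x39 idx=4: raw=0x3D007 flags P=1 W=1 U=1 S=0
  ✓ 0x3D2C9  — 3 lookups

Access #0 fault: NONE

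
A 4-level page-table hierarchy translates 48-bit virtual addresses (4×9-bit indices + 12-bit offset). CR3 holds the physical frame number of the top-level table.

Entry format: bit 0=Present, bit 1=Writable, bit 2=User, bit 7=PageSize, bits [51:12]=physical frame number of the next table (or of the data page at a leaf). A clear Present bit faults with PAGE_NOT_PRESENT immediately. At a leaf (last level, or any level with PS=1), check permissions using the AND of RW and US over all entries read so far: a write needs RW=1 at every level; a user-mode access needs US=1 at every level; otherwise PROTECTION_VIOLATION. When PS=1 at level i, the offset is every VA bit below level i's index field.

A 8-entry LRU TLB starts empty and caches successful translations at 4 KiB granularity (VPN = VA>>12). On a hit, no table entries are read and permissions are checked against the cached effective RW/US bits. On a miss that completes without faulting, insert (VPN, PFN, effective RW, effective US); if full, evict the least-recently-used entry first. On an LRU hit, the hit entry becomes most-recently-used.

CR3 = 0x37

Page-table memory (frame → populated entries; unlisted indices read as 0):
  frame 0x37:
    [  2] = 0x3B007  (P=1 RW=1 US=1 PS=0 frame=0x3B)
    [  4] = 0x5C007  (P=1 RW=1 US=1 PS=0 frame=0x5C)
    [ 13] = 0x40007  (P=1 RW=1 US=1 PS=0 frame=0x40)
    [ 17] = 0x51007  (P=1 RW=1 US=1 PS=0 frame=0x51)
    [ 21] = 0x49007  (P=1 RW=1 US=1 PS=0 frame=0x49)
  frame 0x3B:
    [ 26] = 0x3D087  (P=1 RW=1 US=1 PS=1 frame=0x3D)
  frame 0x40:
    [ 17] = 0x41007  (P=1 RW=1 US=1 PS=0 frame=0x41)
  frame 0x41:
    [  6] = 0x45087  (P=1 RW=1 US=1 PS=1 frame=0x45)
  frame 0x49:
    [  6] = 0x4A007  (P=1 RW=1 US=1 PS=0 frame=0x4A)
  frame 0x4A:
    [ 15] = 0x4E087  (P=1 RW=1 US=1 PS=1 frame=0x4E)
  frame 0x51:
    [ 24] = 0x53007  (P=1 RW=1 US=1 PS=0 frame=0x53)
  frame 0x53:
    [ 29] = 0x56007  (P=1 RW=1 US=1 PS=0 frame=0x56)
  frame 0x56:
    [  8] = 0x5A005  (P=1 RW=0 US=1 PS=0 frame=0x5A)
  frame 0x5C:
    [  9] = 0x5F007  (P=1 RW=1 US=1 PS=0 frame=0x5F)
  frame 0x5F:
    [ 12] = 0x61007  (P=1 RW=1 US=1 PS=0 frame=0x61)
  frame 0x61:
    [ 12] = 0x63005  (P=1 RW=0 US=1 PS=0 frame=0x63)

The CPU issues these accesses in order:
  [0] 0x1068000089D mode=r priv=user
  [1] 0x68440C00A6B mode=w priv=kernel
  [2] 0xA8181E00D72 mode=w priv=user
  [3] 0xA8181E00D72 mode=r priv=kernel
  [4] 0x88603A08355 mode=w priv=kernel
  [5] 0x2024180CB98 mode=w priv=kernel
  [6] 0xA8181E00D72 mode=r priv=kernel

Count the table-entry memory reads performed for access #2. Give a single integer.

Per-access translation:
#0 VA=0x1068000089D (r,user):
  [0] read 0x37 idx=2: raw=0x3B007 flags P=1 W=1 U=1 S=0
  [1] read 0x3B idx=26: raw=0x3D087 flags P=1 W=1 U=1 S=1
  → PA=0x3D89D (huge @L1)  (2 entries read)
#1 VA=0x68440C00A6B (w,kernel):
  [0] read 0x37 idx=13: raw=0x40007 flags P=1 W=1 U=1 S=0
  [1] read 0x40 idx=17: raw=0x41007 flags P=1 W=1 U=1 S=0
  [2] read 0x41 idx=6: raw=0x45087 flags P=1 W=1 U=1 S=1
  → PA=0x45A6B (huge @L2)  (3 entries read)
#2 VA=0xA8181E00D72 (w,user):
  [0] read 0x37 idx=21: raw=0x49007 flags P=1 W=1 U=1 S=0
  [1] read 0x49 idx=6: raw=0x4A007 flags P=1 W=1 U=1 S=0
  [2] read 0x4A idx=15: raw=0x4E087 flags P=1 W=1 U=1 S=1
  → PA=0x4ED72 (huge @L2)  (3 entries read)
#3 VA=0xA8181E00D72 (r,kernel):
  TLB hit vpn=0xA8181E00 → PA=0x4ED72
#4 VA=0x88603A08355 (w,kernel):
  [0] read 0x37 idx=17: raw=0x51007 flags P=1 W=1 U=1 S=0
  [1] read 0x51 idx=24: raw=0x53007 flags P=1 W=1 U=1 S=0
  [2] read 0x53 idx=29: raw=0x56007 flags P=1 W=1 U=1 S=0
  [3] read 0x56 idx=8: raw=0x5A005 flags P=1 W=0 U=1 S=0
  ⇒ fault: PROTECTION_VIOLATION  — 4 lookups
#5 VA=0x2024180CB98 (w,kernel):
  [0] read 0x37 idx=4: raw=0x5C007 flags P=1 W=1 U=1 S=0
  [1] read 0x5C idx=9: raw=0x5F007 flags P=1 W=1 U=1 S=0
  [2] read 0x5F idx=12: raw=0x61007 flags P=1 W=1 U=1 S=0
  [3] read 0x61 idx=12: raw=0x63005 flags P=1 W=0 U=1 S=0
  ⇒ fault: PROTECTION_VIOLATION  — 4 lookups
#6 VA=0xA8181E00D72 (r,kernel):
  TLB hit vpn=0xA8181E00 → PA=0x4ED72

Entries read for #2: 3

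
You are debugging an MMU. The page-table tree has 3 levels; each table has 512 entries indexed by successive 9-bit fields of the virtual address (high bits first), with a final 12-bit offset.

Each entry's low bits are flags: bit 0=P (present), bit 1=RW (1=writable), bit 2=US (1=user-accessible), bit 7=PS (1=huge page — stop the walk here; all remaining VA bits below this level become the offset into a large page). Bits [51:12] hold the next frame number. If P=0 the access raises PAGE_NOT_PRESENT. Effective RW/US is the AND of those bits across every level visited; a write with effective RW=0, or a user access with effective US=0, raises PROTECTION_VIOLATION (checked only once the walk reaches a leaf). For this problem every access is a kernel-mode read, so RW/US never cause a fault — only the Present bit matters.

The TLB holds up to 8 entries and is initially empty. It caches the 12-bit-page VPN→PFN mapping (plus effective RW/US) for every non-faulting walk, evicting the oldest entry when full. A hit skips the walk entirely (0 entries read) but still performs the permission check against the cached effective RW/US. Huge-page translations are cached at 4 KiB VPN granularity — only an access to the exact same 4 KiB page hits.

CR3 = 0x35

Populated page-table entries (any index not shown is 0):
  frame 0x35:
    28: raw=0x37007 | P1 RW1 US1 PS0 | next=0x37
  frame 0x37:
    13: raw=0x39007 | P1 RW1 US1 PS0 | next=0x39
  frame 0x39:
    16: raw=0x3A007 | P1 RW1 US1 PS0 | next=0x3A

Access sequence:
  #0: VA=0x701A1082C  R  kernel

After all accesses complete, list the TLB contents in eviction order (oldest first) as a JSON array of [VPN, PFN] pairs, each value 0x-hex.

Walk each access:
#0 VA=0x701A1082C (r,kernel):
  lvl0: tbl 0x35, slot 28 ⇒ 0x37007 (P1/RW1/US1/PS0)
  lvl1: tbl 0x37, slot 13 ⇒ 0x39007 (P1/RW1/US1/PS0)
  lvl2: tbl 0x39, slot 16 ⇒ 0x3A007 (P1/RW1/US1/PS0)
  ⇒ phys 0x3A82C  [3 reads]

TLB: [["0x701A10", "0x3A"]]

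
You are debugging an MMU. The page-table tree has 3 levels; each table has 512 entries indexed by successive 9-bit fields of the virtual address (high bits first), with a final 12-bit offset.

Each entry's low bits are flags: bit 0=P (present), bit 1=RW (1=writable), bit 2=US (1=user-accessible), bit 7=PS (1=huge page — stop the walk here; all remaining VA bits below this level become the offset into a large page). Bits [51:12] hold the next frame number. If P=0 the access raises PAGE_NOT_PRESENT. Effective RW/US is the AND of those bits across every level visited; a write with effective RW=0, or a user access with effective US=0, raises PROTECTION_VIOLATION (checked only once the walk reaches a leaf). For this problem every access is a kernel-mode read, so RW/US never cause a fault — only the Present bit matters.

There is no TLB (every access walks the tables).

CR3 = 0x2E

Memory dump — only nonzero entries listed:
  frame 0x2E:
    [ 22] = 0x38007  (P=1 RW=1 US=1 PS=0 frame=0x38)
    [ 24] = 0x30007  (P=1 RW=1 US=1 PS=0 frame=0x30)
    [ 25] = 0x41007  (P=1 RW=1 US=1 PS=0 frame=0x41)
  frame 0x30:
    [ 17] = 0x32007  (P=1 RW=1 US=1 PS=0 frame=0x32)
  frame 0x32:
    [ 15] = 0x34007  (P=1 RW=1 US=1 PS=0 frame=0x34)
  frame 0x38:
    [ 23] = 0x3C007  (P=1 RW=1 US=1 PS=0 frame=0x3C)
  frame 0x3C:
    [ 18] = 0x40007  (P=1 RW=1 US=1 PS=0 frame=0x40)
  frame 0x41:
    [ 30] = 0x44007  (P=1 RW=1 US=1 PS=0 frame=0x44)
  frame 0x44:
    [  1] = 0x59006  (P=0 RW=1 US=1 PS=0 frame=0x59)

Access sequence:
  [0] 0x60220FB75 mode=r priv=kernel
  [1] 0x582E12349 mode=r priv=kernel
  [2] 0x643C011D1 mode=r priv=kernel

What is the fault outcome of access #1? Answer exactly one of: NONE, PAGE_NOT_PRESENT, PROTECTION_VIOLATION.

Walk each access:
#0 VA=0x60220FB75 (r,kernel):
  lvl0: tbl 0x2E, slot 24 ⇒ 0x30007 (P1/RW1/US1/PS0)
  lvl1: tbl 0x30, slot 17 ⇒ 0x32007 (P1/RW1/US1/PS0)
  lvl2: tbl 0x32, slot 15 ⇒ 0x34007 (P1/RW1/US1/PS0)
  ✓ 0x34B75  — 3 lookups
#1 VA=0x582E12349 (r,kernel):
  lvl0: tbl 0x2E, slot 22 ⇒ 0x38007 (P1/RW1/US1/PS0)
  lvl1: tbl 0x38, slot 23 ⇒ 0x3C007 (P1/RW1/US1/PS0)
  lvl2: tbl 0x3C, slot 18 ⇒ 0x40007 (P1/RW1/US1/PS0)
  ✓ 0x40349  — 3 lookups
#2 VA=0x643C011D1 (r,kernel):
  lvl0: tbl 0x2E, slot 25 ⇒ 0x41007 (P1/RW1/US1/PS0)
  lvl1: tbl 0x41, slot 30 ⇒ 0x44007 (P1/RW1/US1/PS0)
  lvl2: tbl 0x44, slot 1 ⇒ 0x59006 (P0/RW1/US1/PS0)
  ✗ PAGE_NOT_PRESENT  [3 reads]

Access #1 fault: NONE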